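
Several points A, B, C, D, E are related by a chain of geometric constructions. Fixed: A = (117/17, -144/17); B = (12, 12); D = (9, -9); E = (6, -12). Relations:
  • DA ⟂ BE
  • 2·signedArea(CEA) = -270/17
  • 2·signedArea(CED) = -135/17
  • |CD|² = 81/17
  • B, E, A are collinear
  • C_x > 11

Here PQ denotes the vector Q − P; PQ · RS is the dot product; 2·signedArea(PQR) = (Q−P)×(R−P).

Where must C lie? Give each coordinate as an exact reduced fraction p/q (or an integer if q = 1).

C = (189/17, -162/17)

1. C_x = 189/17  [2·signedArea(CED) = -135/17 ∩ 2·signedArea(CEA) = -270/17]
2. C_y = -162/17  [2·signedArea(CED) = -135/17 ∩ 2·signedArea(CEA) = -270/17]
   → C = (189/17, -162/17)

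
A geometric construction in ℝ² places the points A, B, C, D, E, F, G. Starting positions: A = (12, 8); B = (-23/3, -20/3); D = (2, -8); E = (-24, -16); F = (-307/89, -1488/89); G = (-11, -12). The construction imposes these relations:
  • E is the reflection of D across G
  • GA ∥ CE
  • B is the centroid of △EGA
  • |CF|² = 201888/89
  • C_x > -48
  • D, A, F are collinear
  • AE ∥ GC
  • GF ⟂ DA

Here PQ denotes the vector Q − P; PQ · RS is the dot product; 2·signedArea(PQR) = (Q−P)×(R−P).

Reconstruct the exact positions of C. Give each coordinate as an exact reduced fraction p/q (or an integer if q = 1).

1. C_x = -47  [GA ∥ CE ∩ AE ∥ GC]
2. C_y = -36  [GA ∥ CE ∩ AE ∥ GC]
   → C = (-47, -36)

C = (-47, -36)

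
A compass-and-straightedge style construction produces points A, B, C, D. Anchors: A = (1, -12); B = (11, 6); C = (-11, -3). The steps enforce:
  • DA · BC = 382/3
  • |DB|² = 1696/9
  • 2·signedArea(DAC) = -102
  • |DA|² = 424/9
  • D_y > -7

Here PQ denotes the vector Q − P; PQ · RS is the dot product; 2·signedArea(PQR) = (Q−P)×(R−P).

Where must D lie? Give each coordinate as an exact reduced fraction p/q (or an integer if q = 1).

D = (13/3, -6)

1. D_x = 13/3  [2·signedArea(DAC) = -102 ∩ DA · BC = 382/3]
2. D_y = -6  [2·signedArea(DAC) = -102 ∩ DA · BC = 382/3]
   → D = (13/3, -6)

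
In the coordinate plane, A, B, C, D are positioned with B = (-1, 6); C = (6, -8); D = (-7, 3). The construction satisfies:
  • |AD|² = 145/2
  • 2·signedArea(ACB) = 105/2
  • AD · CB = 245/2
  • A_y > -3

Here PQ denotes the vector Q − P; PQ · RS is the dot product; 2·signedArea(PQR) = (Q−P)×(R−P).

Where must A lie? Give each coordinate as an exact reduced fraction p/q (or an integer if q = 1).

1. A_x = -1/2  [2·signedArea(ACB) = 105/2 ∩ AD · CB = 245/2]
2. A_y = -5/2  [2·signedArea(ACB) = 105/2 ∩ AD · CB = 245/2]
   → A = (-1/2, -5/2)

A = (-1/2, -5/2)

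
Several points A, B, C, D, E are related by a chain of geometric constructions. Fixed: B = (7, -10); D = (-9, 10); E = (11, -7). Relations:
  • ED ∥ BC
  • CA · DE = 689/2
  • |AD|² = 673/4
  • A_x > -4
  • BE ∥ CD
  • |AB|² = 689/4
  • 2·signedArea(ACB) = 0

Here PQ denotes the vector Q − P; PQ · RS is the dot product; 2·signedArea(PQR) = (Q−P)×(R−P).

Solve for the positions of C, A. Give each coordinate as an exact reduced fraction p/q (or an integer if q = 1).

1. C_x = -13  [BE ∥ CD ∩ ED ∥ BC]
2. C_y = 7  [BE ∥ CD ∩ ED ∥ BC]
   → C = (-13, 7)
3. A_x = -3  [2·signedArea(ACB) = 0 ∩ CA · DE = 689/2]
4. A_y = -3/2  [2·signedArea(ACB) = 0 ∩ CA · DE = 689/2]
   → A = (-3, -3/2)

A = (-3, -3/2)
C = (-13, 7)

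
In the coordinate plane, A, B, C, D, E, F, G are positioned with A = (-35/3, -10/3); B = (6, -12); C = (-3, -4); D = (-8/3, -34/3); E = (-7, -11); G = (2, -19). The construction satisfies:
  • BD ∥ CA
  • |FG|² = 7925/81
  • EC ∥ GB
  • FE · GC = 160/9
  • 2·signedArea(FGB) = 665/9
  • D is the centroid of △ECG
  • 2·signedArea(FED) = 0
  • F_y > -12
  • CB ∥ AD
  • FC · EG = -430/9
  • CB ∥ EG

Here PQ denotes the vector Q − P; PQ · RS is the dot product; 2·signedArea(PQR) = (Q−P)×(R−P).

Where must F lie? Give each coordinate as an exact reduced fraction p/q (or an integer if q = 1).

F = (-37/9, -101/9)

1. F_x = -37/9  [2·signedArea(FED) = 0 ∩ FE · GC = 160/9]
2. F_y = -101/9  [2·signedArea(FED) = 0 ∩ FE · GC = 160/9]
   → F = (-37/9, -101/9)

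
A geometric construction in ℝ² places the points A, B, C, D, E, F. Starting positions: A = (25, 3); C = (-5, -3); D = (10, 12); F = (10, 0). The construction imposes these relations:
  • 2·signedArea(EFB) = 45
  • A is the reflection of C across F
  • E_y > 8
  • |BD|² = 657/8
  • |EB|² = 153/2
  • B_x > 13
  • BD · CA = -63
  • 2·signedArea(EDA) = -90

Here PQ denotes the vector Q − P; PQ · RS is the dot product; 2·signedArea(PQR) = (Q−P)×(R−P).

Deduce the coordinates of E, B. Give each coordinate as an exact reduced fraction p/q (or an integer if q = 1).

1. B_x = 55/4  [line -30·x + -6·y + 435 = 0 ∩ |BD|² = 657/8]
2. B_y = 15/4  [line -30·x + -6·y + 435 = 0 ∩ |BD|² = 657/8]
   → B = (55/4, 15/4)
3. E_x = 25/4  [2·signedArea(EFB) = 45 ∩ 2·signedArea(EDA) = -90]
4. E_y = 33/4  [2·signedArea(EFB) = 45 ∩ 2·signedArea(EDA) = -90]
   → E = (25/4, 33/4)

B = (55/4, 15/4)
E = (25/4, 33/4)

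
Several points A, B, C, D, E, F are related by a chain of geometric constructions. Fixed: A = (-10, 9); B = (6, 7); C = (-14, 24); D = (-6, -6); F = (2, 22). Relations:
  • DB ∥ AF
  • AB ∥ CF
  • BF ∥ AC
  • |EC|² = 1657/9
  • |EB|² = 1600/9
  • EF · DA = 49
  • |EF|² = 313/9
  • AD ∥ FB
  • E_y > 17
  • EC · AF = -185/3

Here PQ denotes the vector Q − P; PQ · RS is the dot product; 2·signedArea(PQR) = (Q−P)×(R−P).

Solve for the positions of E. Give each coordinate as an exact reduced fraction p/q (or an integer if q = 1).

1. E_x = -2  [EF · DA = 49 ∩ EC · AF = -185/3]
2. E_y = 53/3  [EF · DA = 49 ∩ EC · AF = -185/3]
   → E = (-2, 53/3)

E = (-2, 53/3)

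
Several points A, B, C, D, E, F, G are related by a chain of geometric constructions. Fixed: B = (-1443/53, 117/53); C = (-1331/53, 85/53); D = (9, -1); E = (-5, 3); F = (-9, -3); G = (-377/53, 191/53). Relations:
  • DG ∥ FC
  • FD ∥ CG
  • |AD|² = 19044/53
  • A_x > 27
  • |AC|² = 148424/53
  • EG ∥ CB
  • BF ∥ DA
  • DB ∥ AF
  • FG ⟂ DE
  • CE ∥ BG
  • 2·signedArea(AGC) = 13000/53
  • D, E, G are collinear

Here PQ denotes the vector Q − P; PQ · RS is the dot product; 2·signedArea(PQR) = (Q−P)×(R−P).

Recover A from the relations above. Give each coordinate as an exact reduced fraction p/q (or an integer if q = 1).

A = (1443/53, -329/53)

1. A_x = 1443/53  [DB ∥ AF ∩ BF ∥ DA]
2. A_y = -329/53  [DB ∥ AF ∩ BF ∥ DA]
   → A = (1443/53, -329/53)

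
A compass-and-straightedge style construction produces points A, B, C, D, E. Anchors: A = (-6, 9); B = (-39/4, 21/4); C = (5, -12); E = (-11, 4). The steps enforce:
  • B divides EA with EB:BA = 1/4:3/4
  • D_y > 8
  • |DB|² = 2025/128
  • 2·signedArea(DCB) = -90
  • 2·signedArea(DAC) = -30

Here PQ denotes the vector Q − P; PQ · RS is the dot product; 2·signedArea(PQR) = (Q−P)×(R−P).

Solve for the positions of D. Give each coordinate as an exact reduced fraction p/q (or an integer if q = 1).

1. D_x = -111/16  [2·signedArea(DAC) = -30 ∩ 2·signedArea(DCB) = -90]
2. D_y = 129/16  [2·signedArea(DAC) = -30 ∩ 2·signedArea(DCB) = -90]
   → D = (-111/16, 129/16)

D = (-111/16, 129/16)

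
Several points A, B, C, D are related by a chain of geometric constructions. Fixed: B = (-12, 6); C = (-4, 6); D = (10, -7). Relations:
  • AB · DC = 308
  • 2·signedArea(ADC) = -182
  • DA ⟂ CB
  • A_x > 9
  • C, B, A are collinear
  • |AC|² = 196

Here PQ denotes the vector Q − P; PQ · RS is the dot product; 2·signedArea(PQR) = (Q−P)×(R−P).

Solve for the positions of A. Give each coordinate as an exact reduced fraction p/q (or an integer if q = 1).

1. A_x = 10  [C, B, A are collinear ∩ DA ⟂ CB]
2. A_y = 6  [C, B, A are collinear ∩ DA ⟂ CB]
   → A = (10, 6)

A = (10, 6)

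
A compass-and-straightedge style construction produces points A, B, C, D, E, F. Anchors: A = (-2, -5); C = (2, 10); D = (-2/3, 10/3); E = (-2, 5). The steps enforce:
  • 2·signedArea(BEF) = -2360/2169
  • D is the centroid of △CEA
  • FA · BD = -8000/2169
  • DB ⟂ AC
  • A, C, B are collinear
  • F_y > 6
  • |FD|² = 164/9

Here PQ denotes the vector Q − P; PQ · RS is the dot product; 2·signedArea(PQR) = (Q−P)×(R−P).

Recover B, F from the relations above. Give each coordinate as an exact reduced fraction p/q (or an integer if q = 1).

B = (118/723, 750/241)
F = (-10/3, 20/3)

1. B_x = 118/723  [A, C, B are collinear ∩ DB ⟂ AC]
2. B_y = 750/241  [A, C, B are collinear ∩ DB ⟂ AC]
   → B = (118/723, 750/241)
3. F_x = -10/3  [FA · BD = -8000/2169 ∩ 2·signedArea(BEF) = -2360/2169]
4. F_y = 20/3  [FA · BD = -8000/2169 ∩ 2·signedArea(BEF) = -2360/2169]
   → F = (-10/3, 20/3)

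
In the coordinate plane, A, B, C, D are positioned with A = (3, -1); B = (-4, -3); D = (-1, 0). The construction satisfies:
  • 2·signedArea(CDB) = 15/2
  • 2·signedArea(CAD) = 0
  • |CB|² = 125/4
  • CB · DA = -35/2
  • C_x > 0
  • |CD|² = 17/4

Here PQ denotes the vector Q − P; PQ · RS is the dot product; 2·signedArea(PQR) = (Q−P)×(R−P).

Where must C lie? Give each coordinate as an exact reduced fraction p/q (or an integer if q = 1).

C = (1, -1/2)

1. C_x = 1  [2·signedArea(CAD) = 0 ∩ CB · DA = -35/2]
2. C_y = -1/2  [2·signedArea(CAD) = 0 ∩ CB · DA = -35/2]
   → C = (1, -1/2)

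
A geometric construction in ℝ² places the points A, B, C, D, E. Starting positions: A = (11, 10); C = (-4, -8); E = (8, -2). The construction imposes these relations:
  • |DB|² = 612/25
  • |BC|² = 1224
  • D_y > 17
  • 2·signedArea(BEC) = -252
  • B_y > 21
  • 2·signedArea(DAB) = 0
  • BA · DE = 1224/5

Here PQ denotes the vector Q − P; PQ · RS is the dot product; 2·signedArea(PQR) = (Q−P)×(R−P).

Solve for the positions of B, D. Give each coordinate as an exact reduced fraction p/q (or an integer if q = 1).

B = (14, 22)
D = (64/5, 86/5)

1. B_x = 14  [line 6·x + -12·y + 180 = 0 ∩ |BC|² = 1224]
2. B_y = 22  [line 6·x + -12·y + 180 = 0 ∩ |BC|² = 1224]
   → B = (14, 22)
3. D_x = 64/5  [2·signedArea(DAB) = 0 ∩ BA · DE = 1224/5]
4. D_y = 86/5  [2·signedArea(DAB) = 0 ∩ BA · DE = 1224/5]
   → D = (64/5, 86/5)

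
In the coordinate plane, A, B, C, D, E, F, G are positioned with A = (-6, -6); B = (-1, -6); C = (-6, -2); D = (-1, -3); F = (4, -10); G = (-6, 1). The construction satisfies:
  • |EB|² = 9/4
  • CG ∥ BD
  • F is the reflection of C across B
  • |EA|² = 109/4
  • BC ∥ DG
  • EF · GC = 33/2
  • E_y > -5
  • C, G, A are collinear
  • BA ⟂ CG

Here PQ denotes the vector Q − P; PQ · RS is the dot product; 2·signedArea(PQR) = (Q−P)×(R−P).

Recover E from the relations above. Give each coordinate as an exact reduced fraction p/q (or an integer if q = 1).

1. E_y = -9/2  [EF · GC = 33/2]
2. E_x = -1  [|EB|² = 9/4]
   → E = (-1, -9/2)

E = (-1, -9/2)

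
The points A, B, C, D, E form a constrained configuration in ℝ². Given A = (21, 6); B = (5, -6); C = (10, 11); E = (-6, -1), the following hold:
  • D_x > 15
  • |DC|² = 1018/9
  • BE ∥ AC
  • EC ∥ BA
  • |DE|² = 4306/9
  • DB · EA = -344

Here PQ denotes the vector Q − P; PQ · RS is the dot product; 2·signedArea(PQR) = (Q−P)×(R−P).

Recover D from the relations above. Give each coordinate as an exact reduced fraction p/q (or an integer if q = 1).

D = (47/3, 2)

1. D_x = 47/3  [line -27·x + -7·y + 437 = 0 ∩ |DC|² = 1018/9]
2. D_y = 2  [line -27·x + -7·y + 437 = 0 ∩ |DC|² = 1018/9]
   → D = (47/3, 2)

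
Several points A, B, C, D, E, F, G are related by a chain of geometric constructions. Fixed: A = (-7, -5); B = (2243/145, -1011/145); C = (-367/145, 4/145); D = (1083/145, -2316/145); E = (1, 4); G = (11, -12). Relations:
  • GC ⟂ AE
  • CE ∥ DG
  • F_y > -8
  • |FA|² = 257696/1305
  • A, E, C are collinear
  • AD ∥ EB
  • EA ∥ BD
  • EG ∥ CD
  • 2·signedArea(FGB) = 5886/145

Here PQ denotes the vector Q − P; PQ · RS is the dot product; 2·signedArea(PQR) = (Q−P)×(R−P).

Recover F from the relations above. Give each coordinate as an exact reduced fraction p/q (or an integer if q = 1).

F = (2959/435, -3323/435)

1. F_x = 2959/435  [line -729/145·x + 648/145·y + 9909/145 = 0 ∩ |FA|² = 257696/1305]
2. F_y = -3323/435  [line -729/145·x + 648/145·y + 9909/145 = 0 ∩ |FA|² = 257696/1305]
   → F = (2959/435, -3323/435)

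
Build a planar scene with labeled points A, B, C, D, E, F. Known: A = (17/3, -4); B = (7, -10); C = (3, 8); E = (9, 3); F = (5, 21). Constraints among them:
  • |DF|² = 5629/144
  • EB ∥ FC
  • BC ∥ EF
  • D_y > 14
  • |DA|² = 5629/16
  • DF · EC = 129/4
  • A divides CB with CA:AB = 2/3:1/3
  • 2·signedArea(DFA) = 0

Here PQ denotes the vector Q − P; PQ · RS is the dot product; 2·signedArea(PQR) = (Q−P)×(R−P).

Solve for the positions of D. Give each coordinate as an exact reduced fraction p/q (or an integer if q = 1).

D = (31/6, 59/4)

1. D_x = 31/6  [2·signedArea(DFA) = 0 ∩ DF · EC = 129/4]
2. D_y = 59/4  [2·signedArea(DFA) = 0 ∩ DF · EC = 129/4]
   → D = (31/6, 59/4)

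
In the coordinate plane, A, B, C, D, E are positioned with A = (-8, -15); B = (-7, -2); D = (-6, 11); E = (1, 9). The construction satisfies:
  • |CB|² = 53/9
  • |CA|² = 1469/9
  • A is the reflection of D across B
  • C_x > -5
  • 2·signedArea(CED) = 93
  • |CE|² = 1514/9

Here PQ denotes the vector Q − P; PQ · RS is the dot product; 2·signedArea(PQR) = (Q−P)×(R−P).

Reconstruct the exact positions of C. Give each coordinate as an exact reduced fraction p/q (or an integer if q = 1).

1. C_x = -14/3  [line -2·x + -7·y + -28 = 0 ∩ |CB|² = 53/9]
2. C_y = -8/3  [line -2·x + -7·y + -28 = 0 ∩ |CB|² = 53/9]
   → C = (-14/3, -8/3)

C = (-14/3, -8/3)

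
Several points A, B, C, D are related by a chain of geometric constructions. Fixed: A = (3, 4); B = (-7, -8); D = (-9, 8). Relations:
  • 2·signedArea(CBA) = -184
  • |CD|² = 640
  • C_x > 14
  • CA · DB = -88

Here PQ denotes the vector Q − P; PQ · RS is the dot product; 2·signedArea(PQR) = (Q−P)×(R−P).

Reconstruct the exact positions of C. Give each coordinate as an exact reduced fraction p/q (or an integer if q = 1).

1. C_x = 15  [2·signedArea(CBA) = -184 ∩ CA · DB = -88]
2. C_y = 0  [2·signedArea(CBA) = -184 ∩ CA · DB = -88]
   → C = (15, 0)

C = (15, 0)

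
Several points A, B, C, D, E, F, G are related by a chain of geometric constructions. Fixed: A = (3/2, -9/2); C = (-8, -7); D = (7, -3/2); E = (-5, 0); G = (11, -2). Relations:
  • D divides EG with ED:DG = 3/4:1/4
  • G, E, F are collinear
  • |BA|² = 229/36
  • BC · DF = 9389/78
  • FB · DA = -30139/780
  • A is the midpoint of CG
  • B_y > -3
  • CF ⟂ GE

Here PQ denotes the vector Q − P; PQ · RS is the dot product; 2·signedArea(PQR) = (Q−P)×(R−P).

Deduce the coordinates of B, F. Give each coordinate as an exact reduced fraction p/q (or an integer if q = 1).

1. F_x = -461/65  [G, E, F are collinear ∩ CF ⟂ GE]
2. F_y = 17/65  [G, E, F are collinear ∩ CF ⟂ GE]
   → F = (-461/65, 17/65)
3. B_x = 7/6  [BC · DF = 9389/78 ∩ FB · DA = -30139/780]
4. B_y = -2  [BC · DF = 9389/78 ∩ FB · DA = -30139/780]
   → B = (7/6, -2)

B = (7/6, -2)
F = (-461/65, 17/65)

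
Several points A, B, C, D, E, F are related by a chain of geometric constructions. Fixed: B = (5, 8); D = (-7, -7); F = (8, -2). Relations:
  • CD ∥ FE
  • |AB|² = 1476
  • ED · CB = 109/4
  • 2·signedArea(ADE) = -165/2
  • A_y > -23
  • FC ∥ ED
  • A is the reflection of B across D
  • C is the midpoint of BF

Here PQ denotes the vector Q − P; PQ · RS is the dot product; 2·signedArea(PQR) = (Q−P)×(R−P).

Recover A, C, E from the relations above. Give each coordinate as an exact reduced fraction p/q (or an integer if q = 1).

1. A_x = -19  [A is the reflection of B across D]
2. A_y = -22  [A is the reflection of B across D]
   → A = (-19, -22)
3. C_x = 13/2  [C is the midpoint of BF]
4. C_y = 3  [C is the midpoint of BF]
   → C = (13/2, 3)
5. E_x = -11/2  [FC ∥ ED ∩ CD ∥ FE]
6. E_y = -12  [FC ∥ ED ∩ CD ∥ FE]
   → E = (-11/2, -12)

A = (-19, -22)
C = (13/2, 3)
E = (-11/2, -12)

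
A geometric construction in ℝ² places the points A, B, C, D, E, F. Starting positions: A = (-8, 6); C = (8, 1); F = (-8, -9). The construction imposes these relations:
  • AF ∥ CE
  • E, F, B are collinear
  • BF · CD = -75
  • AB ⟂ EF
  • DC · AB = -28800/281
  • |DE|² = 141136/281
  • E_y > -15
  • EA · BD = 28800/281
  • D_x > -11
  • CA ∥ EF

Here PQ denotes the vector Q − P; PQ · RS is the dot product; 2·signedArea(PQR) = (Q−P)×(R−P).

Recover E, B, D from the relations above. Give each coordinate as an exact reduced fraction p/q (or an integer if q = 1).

1. E_x = 8  [CA ∥ EF ∩ AF ∥ CE]
2. E_y = -14  [CA ∥ EF ∩ AF ∥ CE]
   → E = (8, -14)
3. B_x = -3448/281  [E, F, B are collinear ∩ AB ⟂ EF]
4. B_y = -2154/281  [E, F, B are collinear ∩ AB ⟂ EF]
   → B = (-3448/281, -2154/281)
5. D_x = -2848/281  [DC · AB = -28800/281 ∩ BF · CD = -75]
6. D_y = -234/281  [DC · AB = -28800/281 ∩ BF · CD = -75]
   → D = (-2848/281, -234/281)

B = (-3448/281, -2154/281)
D = (-2848/281, -234/281)
E = (8, -14)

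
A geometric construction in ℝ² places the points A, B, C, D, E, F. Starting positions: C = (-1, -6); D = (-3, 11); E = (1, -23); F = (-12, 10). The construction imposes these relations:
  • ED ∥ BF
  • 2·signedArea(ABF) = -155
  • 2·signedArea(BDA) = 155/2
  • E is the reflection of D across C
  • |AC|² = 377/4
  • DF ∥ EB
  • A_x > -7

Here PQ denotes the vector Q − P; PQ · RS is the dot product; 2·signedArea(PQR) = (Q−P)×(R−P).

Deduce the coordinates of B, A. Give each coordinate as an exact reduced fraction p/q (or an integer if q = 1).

1. B_x = -8  [ED ∥ BF ∩ DF ∥ EB]
2. B_y = -24  [ED ∥ BF ∩ DF ∥ EB]
   → B = (-8, -24)
3. A_x = -13/2  [2·signedArea(ABF) = -155 ∩ 2·signedArea(BDA) = 155/2]
4. A_y = 2  [2·signedArea(ABF) = -155 ∩ 2·signedArea(BDA) = 155/2]
   → A = (-13/2, 2)

A = (-13/2, 2)
B = (-8, -24)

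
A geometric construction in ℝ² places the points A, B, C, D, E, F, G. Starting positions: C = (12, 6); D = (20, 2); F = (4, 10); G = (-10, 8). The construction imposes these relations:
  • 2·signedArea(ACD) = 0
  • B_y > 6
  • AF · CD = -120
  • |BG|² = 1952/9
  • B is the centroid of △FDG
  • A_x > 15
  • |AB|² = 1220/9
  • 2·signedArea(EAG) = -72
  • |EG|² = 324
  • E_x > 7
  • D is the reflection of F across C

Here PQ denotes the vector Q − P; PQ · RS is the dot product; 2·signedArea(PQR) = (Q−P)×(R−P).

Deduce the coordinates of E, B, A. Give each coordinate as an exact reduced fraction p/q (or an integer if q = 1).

1. B_x = 14/3  [B is the centroid of △FDG]
2. B_y = 20/3  [B is the centroid of △FDG]
   → B = (14/3, 20/3)
3. A_x = 16  [2·signedArea(ACD) = 0 ∩ AF · CD = -120]
4. A_y = 4  [2·signedArea(ACD) = 0 ∩ AF · CD = -120]
   → A = (16, 4)
5. E_x = 8  [line -4·x + -26·y + 240 = 0 ∩ |EG|² = 324]
6. E_y = 8  [line -4·x + -26·y + 240 = 0 ∩ |EG|² = 324]
   → E = (8, 8)

A = (16, 4)
B = (14/3, 20/3)
E = (8, 8)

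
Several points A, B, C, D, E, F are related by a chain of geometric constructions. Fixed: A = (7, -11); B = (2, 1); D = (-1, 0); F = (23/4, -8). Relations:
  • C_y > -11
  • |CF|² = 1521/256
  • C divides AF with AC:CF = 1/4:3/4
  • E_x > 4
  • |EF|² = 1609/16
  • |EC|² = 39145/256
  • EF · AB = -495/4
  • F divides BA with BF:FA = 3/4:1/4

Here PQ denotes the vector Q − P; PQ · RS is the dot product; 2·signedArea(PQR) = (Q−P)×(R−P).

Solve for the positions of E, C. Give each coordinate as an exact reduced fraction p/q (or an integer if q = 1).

1. E_x = 5  [line 5·x + -12·y + -1 = 0 ∩ |EF|² = 1609/16]
2. E_y = 2  [line 5·x + -12·y + -1 = 0 ∩ |EF|² = 1609/16]
   → E = (5, 2)
3. C_x = 107/16  [C divides AF with AC:CF = 1/4:3/4]
4. C_y = -41/4  [C divides AF with AC:CF = 1/4:3/4]
   → C = (107/16, -41/4)

C = (107/16, -41/4)
E = (5, 2)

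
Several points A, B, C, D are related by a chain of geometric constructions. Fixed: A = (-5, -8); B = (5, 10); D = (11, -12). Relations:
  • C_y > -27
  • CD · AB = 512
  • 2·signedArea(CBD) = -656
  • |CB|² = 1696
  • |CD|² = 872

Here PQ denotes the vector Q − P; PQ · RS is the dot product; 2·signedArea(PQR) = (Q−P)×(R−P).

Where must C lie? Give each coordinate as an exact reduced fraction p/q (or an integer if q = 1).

1. C_x = -15  [2·signedArea(CBD) = -656 ∩ CD · AB = 512]
2. C_y = -26  [2·signedArea(CBD) = -656 ∩ CD · AB = 512]
   → C = (-15, -26)

C = (-15, -26)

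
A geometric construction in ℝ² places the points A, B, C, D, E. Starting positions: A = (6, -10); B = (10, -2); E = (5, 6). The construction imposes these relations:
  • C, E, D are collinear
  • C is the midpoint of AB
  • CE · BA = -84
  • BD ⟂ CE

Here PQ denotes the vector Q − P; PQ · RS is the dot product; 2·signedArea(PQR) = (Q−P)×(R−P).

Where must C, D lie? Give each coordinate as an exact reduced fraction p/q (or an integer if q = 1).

C = (8, -6)
D = (122/17, -46/17)

1. C_x = 8  [C is the midpoint of AB]
2. C_y = -6  [C is the midpoint of AB]
   → C = (8, -6)
3. D_x = 122/17  [C, E, D are collinear ∩ BD ⟂ CE]
4. D_y = -46/17  [C, E, D are collinear ∩ BD ⟂ CE]
   → D = (122/17, -46/17)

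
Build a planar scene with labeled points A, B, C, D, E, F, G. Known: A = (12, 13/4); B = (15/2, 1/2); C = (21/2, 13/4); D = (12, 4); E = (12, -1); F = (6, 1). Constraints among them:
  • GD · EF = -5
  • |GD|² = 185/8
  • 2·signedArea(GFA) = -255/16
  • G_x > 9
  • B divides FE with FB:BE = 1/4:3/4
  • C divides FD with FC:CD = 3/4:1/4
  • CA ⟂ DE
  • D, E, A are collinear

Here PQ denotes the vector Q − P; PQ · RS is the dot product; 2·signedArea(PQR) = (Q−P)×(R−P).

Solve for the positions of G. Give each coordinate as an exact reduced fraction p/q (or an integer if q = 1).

1. G_x = 39/4  [2·signedArea(GFA) = -255/16 ∩ GD · EF = -5]
2. G_y = -1/4  [2·signedArea(GFA) = -255/16 ∩ GD · EF = -5]
   → G = (39/4, -1/4)

G = (39/4, -1/4)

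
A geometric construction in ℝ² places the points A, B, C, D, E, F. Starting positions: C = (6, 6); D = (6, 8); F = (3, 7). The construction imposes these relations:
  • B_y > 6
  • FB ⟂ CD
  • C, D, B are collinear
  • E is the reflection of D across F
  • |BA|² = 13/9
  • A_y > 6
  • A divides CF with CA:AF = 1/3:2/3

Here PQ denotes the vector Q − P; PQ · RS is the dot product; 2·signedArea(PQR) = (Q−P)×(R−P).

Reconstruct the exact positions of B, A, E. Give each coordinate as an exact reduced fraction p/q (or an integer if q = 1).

A = (5, 19/3)
B = (6, 7)
E = (0, 6)

1. B_x = 6  [C, D, B are collinear ∩ FB ⟂ CD]
2. B_y = 7  [C, D, B are collinear ∩ FB ⟂ CD]
   → B = (6, 7)
3. A_x = 5  [A divides CF with CA:AF = 1/3:2/3]
4. A_y = 19/3  [A divides CF with CA:AF = 1/3:2/3]
   → A = (5, 19/3)
5. E_x = 0  [E is the reflection of D across F]
6. E_y = 6  [E is the reflection of D across F]
   → E = (0, 6)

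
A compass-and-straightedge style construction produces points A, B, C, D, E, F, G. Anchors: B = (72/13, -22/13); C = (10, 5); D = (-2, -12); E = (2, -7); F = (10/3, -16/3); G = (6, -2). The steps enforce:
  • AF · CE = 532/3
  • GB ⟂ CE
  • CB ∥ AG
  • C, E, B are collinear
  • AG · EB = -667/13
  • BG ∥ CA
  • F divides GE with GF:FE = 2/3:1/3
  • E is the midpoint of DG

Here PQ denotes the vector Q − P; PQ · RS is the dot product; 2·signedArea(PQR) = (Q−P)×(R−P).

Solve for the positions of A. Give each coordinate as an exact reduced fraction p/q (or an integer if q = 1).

A = (136/13, 61/13)

1. A_x = 136/13  [CB ∥ AG ∩ BG ∥ CA]
2. A_y = 61/13  [CB ∥ AG ∩ BG ∥ CA]
   → A = (136/13, 61/13)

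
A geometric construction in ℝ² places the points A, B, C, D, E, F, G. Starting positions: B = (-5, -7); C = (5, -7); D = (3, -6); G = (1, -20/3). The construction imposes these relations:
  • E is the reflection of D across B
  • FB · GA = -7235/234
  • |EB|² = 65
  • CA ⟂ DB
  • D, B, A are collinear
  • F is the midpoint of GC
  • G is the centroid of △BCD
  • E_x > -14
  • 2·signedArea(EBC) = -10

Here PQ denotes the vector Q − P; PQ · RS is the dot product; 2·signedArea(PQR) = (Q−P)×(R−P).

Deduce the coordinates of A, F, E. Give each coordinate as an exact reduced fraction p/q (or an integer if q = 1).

1. A_x = 63/13  [D, B, A are collinear ∩ CA ⟂ DB]
2. A_y = -75/13  [D, B, A are collinear ∩ CA ⟂ DB]
   → A = (63/13, -75/13)
3. F_x = 3  [F is the midpoint of GC]
4. F_y = -41/6  [F is the midpoint of GC]
   → F = (3, -41/6)
5. E_x = -13  [E is the reflection of D across B]
6. E_y = -8  [E is the reflection of D across B]
   → E = (-13, -8)

A = (63/13, -75/13)
E = (-13, -8)
F = (3, -41/6)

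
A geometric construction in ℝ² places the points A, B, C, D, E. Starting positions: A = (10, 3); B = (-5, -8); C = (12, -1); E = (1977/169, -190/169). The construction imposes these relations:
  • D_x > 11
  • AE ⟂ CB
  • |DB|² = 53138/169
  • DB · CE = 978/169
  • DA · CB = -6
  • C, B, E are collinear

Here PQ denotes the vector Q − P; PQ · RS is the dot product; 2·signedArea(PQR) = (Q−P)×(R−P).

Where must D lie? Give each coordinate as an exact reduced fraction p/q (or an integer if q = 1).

1. D_x = 1926/169  [line 17·x + 7·y + -185 = 0 ∩ |DB|² = 53138/169]
2. D_y = -211/169  [line 17·x + 7·y + -185 = 0 ∩ |DB|² = 53138/169]
   → D = (1926/169, -211/169)

D = (1926/169, -211/169)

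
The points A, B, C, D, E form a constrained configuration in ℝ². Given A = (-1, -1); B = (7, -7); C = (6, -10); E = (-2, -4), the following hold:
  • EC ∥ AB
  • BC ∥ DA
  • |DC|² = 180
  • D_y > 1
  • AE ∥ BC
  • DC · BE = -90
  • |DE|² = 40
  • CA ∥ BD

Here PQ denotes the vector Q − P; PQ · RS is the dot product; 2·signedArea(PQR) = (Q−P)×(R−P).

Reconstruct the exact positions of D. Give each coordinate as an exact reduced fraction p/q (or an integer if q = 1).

D = (0, 2)

1. D_x = 0  [BC ∥ DA ∩ CA ∥ BD]
2. D_y = 2  [BC ∥ DA ∩ CA ∥ BD]
   → D = (0, 2)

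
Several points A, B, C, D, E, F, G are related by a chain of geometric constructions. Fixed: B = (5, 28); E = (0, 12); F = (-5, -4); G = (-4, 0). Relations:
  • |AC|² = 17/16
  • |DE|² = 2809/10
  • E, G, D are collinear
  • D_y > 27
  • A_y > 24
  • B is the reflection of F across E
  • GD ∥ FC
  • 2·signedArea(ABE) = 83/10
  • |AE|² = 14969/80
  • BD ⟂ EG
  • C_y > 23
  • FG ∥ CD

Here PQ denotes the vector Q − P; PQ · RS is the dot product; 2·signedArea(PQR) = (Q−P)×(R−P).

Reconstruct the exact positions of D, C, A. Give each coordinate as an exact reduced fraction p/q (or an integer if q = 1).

A = (91/20, 249/10)
C = (43/10, 239/10)
D = (53/10, 279/10)

1. D_x = 53/10  [E, G, D are collinear ∩ BD ⟂ EG]
2. D_y = 279/10  [E, G, D are collinear ∩ BD ⟂ EG]
   → D = (53/10, 279/10)
3. C_x = 43/10  [FG ∥ CD ∩ GD ∥ FC]
4. C_y = 239/10  [FG ∥ CD ∩ GD ∥ FC]
   → C = (43/10, 239/10)
5. A_x = 91/20  [line 16·x + -5·y + 517/10 = 0 ∩ |AE|² = 14969/80]
6. A_y = 249/10  [line 16·x + -5·y + 517/10 = 0 ∩ |AE|² = 14969/80]
   → A = (91/20, 249/10)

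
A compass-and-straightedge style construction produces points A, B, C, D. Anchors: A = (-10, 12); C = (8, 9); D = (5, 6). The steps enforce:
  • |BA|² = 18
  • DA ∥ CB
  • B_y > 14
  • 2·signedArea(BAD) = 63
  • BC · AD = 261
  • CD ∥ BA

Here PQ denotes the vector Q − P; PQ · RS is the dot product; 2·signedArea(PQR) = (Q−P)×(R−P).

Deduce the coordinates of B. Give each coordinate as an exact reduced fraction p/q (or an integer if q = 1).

1. B_x = -7  [CD ∥ BA ∩ DA ∥ CB]
2. B_y = 15  [CD ∥ BA ∩ DA ∥ CB]
   → B = (-7, 15)

B = (-7, 15)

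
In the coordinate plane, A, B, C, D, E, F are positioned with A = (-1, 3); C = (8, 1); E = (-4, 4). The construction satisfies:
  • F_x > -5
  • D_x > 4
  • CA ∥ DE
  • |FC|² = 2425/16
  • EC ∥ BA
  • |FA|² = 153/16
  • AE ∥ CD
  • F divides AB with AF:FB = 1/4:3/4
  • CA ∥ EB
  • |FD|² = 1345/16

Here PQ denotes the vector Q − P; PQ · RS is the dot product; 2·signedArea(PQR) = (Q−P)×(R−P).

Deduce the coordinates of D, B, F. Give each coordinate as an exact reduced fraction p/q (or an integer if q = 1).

B = (-13, 6)
D = (5, 2)
F = (-4, 15/4)

1. D_x = 5  [CA ∥ DE ∩ AE ∥ CD]
2. D_y = 2  [CA ∥ DE ∩ AE ∥ CD]
   → D = (5, 2)
3. B_x = -13  [EC ∥ BA ∩ CA ∥ EB]
4. B_y = 6  [EC ∥ BA ∩ CA ∥ EB]
   → B = (-13, 6)
5. F_x = -4  [F divides AB with AF:FB = 1/4:3/4]
6. F_y = 15/4  [F divides AB with AF:FB = 1/4:3/4]
   → F = (-4, 15/4)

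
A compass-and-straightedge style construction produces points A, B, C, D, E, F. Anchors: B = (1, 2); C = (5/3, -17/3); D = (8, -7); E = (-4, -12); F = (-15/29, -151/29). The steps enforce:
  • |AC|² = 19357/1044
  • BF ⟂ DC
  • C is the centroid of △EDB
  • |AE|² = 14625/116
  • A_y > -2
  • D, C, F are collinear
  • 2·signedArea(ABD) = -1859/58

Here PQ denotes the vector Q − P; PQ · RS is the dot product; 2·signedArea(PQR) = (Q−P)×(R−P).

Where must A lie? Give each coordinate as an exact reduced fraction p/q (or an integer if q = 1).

A = (7/29, -93/58)

1. A_x = 7/29  [line 9·x + 7·y + 525/58 = 0 ∩ |AC|² = 19357/1044]
2. A_y = -93/58  [line 9·x + 7·y + 525/58 = 0 ∩ |AC|² = 19357/1044]
   → A = (7/29, -93/58)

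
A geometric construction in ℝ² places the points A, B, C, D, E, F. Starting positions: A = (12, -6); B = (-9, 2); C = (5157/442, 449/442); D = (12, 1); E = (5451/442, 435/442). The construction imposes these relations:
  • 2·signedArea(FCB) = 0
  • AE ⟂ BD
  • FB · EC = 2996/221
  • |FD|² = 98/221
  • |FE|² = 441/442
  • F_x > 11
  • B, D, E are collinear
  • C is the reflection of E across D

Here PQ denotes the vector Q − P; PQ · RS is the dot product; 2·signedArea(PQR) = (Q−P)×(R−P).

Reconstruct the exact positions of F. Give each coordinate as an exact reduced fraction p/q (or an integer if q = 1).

F = (2505/221, 228/221)

1. F_x = 2505/221  [2·signedArea(FCB) = 0 ∩ FB · EC = 2996/221]
2. F_y = 228/221  [2·signedArea(FCB) = 0 ∩ FB · EC = 2996/221]
   → F = (2505/221, 228/221)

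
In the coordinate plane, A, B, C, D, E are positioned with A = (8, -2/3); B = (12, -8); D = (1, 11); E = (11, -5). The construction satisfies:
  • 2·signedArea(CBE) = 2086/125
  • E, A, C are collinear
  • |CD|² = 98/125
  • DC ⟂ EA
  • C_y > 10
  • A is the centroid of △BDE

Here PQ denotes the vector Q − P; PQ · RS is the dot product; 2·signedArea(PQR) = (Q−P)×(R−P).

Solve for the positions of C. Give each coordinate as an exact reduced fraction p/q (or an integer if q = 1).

1. C_x = 34/125  [E, A, C are collinear ∩ DC ⟂ EA]
2. C_y = 1312/125  [E, A, C are collinear ∩ DC ⟂ EA]
   → C = (34/125, 1312/125)

C = (34/125, 1312/125)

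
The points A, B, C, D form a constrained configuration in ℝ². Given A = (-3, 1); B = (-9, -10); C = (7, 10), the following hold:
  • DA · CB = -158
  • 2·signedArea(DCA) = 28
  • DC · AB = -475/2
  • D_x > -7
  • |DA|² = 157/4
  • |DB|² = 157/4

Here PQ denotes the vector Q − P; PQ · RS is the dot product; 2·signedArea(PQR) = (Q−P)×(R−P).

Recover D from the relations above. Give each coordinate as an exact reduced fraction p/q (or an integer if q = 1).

1. D_x = -6  [DA · CB = -158 ∩ 2·signedArea(DCA) = 28]
2. D_y = -9/2  [DA · CB = -158 ∩ 2·signedArea(DCA) = 28]
   → D = (-6, -9/2)

D = (-6, -9/2)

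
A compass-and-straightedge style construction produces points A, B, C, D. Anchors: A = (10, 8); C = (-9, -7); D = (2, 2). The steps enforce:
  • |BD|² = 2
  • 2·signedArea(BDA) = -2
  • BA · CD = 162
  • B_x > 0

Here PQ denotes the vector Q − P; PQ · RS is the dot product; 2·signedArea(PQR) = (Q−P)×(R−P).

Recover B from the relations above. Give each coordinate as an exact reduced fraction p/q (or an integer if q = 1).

1. B_x = 1  [2·signedArea(BDA) = -2 ∩ BA · CD = 162]
2. B_y = 1  [2·signedArea(BDA) = -2 ∩ BA · CD = 162]
   → B = (1, 1)

B = (1, 1)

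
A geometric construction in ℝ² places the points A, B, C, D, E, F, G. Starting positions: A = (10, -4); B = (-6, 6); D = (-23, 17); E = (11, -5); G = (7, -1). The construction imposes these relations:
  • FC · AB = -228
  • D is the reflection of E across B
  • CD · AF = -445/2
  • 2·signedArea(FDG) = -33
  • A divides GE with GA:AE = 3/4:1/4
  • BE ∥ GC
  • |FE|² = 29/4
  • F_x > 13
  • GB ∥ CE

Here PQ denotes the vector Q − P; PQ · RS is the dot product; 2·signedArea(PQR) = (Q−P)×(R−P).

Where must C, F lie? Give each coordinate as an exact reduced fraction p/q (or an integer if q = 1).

C = (24, -12)
F = (27/2, -6)

1. C_x = 24  [GB ∥ CE ∩ BE ∥ GC]
2. C_y = -12  [GB ∥ CE ∩ BE ∥ GC]
   → C = (24, -12)
3. F_x = 27/2  [FC · AB = -228 ∩ CD · AF = -445/2]
4. F_y = -6  [FC · AB = -228 ∩ CD · AF = -445/2]
   → F = (27/2, -6)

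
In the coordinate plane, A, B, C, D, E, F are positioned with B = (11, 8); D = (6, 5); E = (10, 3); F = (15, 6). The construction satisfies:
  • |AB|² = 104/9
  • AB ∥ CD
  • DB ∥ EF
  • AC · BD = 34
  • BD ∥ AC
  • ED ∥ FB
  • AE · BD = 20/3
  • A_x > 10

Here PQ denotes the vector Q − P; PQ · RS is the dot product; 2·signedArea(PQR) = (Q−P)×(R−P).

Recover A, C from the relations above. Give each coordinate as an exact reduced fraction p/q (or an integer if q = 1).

1. A_x = 31/3  [line 5·x + 3·y + -197/3 = 0 ∩ |AB|² = 104/9]
2. A_y = 14/3  [line 5·x + 3·y + -197/3 = 0 ∩ |AB|² = 104/9]
   → A = (31/3, 14/3)
3. C_x = 16/3  [AC · BD = 34 ∩ AB ∥ CD]
4. C_y = 5/3  [AC · BD = 34 ∩ AB ∥ CD]
   → C = (16/3, 5/3)

A = (31/3, 14/3)
C = (16/3, 5/3)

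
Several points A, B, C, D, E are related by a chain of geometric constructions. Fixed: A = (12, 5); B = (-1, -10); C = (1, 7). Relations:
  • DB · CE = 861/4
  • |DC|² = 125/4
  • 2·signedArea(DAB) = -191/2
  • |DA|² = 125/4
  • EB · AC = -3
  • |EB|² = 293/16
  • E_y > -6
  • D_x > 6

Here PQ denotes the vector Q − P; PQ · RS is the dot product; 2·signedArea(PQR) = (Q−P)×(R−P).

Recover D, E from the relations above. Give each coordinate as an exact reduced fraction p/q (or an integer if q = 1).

D = (13/2, 6)
E = (-1/2, -23/4)

1. D_x = 13/2  [line 15·x + -13·y + -39/2 = 0 ∩ |DC|² = 125/4]
2. D_y = 6  [line 15·x + -13·y + -39/2 = 0 ∩ |DC|² = 125/4]
   → D = (13/2, 6)
3. E_x = -1/2  [DB · CE = 861/4 ∩ EB · AC = -3]
4. E_y = -23/4  [DB · CE = 861/4 ∩ EB · AC = -3]
   → E = (-1/2, -23/4)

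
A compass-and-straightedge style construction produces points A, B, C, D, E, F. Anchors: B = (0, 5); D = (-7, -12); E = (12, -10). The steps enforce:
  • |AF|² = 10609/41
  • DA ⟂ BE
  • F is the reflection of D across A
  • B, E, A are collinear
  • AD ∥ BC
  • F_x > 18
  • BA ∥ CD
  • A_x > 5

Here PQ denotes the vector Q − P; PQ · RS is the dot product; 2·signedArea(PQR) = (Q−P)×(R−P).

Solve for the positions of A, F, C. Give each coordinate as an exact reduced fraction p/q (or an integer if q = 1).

A = (228/41, -80/41)
C = (-515/41, -207/41)
F = (743/41, 332/41)

1. A_x = 228/41  [B, E, A are collinear ∩ DA ⟂ BE]
2. A_y = -80/41  [B, E, A are collinear ∩ DA ⟂ BE]
   → A = (228/41, -80/41)
3. F_x = 743/41  [F is the reflection of D across A]
4. F_y = 332/41  [F is the reflection of D across A]
   → F = (743/41, 332/41)
5. C_x = -515/41  [BA ∥ CD ∩ AD ∥ BC]
6. C_y = -207/41  [BA ∥ CD ∩ AD ∥ BC]
   → C = (-515/41, -207/41)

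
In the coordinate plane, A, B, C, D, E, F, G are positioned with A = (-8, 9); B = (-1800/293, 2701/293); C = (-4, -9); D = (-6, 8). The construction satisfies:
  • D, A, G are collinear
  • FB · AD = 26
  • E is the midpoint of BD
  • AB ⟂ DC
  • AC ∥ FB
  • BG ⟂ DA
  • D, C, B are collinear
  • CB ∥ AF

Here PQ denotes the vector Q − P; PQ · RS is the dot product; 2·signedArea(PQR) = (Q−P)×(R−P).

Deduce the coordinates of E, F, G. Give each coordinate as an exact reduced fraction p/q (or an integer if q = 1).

E = (-1779/293, 5045/586)
F = (-2972/293, 7975/293)
G = (-9672/1465, 12161/1465)

1. E_x = -1779/293  [E is the midpoint of BD]
2. E_y = 5045/586  [E is the midpoint of BD]
   → E = (-1779/293, 5045/586)
3. F_x = -2972/293  [AC ∥ FB ∩ CB ∥ AF]
4. F_y = 7975/293  [AC ∥ FB ∩ CB ∥ AF]
   → F = (-2972/293, 7975/293)
5. G_x = -9672/1465  [D, A, G are collinear ∩ BG ⟂ DA]
6. G_y = 12161/1465  [D, A, G are collinear ∩ BG ⟂ DA]
   → G = (-9672/1465, 12161/1465)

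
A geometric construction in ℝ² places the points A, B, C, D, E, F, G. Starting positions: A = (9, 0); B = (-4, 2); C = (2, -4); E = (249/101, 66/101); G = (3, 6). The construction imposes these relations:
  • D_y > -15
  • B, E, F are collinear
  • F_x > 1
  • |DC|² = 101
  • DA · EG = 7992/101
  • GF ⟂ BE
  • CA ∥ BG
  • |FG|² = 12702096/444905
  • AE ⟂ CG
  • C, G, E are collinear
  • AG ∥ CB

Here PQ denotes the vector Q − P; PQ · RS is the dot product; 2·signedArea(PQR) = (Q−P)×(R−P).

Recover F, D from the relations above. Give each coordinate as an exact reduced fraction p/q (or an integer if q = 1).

D = (1, -14)
F = (850011/444905, 342138/444905)

1. F_x = 850011/444905  [B, E, F are collinear ∩ GF ⟂ BE]
2. F_y = 342138/444905  [B, E, F are collinear ∩ GF ⟂ BE]
   → F = (850011/444905, 342138/444905)
3. D_x = 1  [line -54/101·x + -540/101·y + -7506/101 = 0 ∩ |DC|² = 101]
4. D_y = -14  [line -54/101·x + -540/101·y + -7506/101 = 0 ∩ |DC|² = 101]
   → D = (1, -14)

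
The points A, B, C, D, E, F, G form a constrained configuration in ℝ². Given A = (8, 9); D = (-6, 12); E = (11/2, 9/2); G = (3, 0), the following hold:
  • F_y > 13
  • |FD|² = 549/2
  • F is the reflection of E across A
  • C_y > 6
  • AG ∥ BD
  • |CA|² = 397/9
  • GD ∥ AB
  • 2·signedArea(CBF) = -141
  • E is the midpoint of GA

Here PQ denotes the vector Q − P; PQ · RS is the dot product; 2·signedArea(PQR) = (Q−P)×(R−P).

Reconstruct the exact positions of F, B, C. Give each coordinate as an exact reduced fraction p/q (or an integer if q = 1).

1. F_x = 21/2  [F is the reflection of E across A]
2. F_y = 27/2  [F is the reflection of E across A]
   → F = (21/2, 27/2)
3. B_x = -1  [AG ∥ BD ∩ GD ∥ AB]
4. B_y = 21  [AG ∥ BD ∩ GD ∥ AB]
   → B = (-1, 21)
5. C_x = 5/3  [line 15/2·x + 23/2·y + -93 = 0 ∩ |CA|² = 397/9]
6. C_y = 7  [line 15/2·x + 23/2·y + -93 = 0 ∩ |CA|² = 397/9]
   → C = (5/3, 7)

B = (-1, 21)
C = (5/3, 7)
F = (21/2, 27/2)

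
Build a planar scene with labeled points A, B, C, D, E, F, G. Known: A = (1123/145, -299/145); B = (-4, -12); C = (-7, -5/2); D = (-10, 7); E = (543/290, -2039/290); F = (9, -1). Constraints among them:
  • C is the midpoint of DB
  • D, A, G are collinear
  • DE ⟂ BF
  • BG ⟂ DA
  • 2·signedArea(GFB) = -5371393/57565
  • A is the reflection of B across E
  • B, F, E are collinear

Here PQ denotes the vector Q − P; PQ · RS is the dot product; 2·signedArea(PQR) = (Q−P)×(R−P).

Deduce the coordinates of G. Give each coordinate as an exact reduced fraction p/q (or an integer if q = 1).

1. G_x = 20490242/8346925  [D, A, G are collinear ∩ BG ⟂ DA]
2. G_y = 5337619/8346925  [D, A, G are collinear ∩ BG ⟂ DA]
   → G = (20490242/8346925, 5337619/8346925)

G = (20490242/8346925, 5337619/8346925)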